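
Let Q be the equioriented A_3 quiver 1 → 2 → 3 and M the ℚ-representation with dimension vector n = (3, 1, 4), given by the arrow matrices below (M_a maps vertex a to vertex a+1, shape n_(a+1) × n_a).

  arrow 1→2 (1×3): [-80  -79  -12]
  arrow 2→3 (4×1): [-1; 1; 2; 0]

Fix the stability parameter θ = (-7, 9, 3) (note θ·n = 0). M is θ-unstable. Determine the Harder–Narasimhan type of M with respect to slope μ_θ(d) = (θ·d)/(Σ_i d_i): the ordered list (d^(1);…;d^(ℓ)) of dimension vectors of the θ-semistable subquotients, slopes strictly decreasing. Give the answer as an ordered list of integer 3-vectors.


Via rank(M_{q-1}∘⋯∘M_p): M ≅ I[1,1]^2, I[1,3], I[3,3]^3.
μ_θ-semistable layers: μ^(1)=6; μ^(2)=3; μ^(3)=-7

((0, 1, 1); (0, 0, 3); (3, 0, 0))


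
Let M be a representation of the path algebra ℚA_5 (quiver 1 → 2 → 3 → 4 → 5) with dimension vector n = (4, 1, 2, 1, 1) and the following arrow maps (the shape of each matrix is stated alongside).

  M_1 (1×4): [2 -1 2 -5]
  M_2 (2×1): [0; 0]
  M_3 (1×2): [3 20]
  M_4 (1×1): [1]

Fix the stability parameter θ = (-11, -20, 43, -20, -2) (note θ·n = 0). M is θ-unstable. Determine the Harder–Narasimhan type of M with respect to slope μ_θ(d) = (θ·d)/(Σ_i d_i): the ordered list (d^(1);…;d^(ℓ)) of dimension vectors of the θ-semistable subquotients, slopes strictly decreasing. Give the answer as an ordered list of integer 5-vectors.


Interval decomposition of M: I[1,1]^3, I[1,2], I[3,3], I[3,5].
HN type (ℓ=4): μ^(1)=43; μ^(2)=7; μ^(3)=-11; μ^(4)=-31/2

((0, 0, 1, 0, 0); (0, 0, 1, 1, 1); (3, 0, 0, 0, 0); (1, 1, 0, 0, 0))


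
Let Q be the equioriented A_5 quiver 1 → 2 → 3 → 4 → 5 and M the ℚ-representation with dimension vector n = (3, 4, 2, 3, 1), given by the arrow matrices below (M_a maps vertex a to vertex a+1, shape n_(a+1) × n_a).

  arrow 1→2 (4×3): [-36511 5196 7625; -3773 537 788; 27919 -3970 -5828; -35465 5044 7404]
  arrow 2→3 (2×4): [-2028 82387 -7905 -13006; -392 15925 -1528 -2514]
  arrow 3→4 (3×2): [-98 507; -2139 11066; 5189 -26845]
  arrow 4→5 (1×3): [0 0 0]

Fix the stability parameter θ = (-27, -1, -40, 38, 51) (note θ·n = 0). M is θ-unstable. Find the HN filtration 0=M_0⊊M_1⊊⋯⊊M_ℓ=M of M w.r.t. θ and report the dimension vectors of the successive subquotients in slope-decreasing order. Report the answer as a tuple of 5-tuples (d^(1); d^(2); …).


Via rank(M_{q-1}∘⋯∘M_p): M ≅ I[1,2], I[1,4]^2, I[2,2], I[4,4], I[5,5].
μ_θ-semistable layers: μ^(1)=51; μ^(2)=38; μ^(3)=-1; μ^(4)=-41/2; μ^(5)=-27

((0, 0, 0, 0, 1); (0, 0, 0, 3, 0); (0, 2, 0, 0, 0); (0, 2, 2, 0, 0); (3, 0, 0, 0, 0))


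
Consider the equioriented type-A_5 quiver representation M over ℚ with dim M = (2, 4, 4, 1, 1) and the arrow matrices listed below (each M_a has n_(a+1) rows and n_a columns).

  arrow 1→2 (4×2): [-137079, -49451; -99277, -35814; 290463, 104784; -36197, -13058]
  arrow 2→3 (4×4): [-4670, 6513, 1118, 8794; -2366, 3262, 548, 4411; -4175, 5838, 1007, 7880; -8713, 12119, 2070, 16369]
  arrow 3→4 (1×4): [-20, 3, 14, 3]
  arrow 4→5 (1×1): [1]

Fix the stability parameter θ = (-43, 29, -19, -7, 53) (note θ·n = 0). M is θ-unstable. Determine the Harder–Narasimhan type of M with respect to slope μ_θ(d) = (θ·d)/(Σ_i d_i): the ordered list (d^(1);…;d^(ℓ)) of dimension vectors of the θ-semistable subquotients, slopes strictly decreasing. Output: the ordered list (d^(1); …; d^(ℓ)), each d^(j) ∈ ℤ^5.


Via rank(M_{q-1}∘⋯∘M_p): M ≅ I[1,3], I[1,5], I[2,3]^2.
μ_θ-semistable layers: μ^(1)=53; μ^(2)=5; μ^(3)=1; μ^(4)=-43

((0, 0, 0, 0, 1); (0, 3, 3, 0, 0); (0, 1, 1, 1, 0); (2, 0, 0, 0, 0))


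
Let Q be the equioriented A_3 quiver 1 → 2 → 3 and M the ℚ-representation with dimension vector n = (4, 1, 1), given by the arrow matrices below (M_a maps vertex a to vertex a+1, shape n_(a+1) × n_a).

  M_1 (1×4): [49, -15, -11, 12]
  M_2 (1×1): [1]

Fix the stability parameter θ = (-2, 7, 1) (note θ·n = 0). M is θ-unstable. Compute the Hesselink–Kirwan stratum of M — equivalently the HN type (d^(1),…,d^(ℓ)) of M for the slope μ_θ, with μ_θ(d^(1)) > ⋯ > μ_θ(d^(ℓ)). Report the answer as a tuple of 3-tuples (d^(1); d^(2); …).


Barcode: M ≅ I[1,1]^3, I[1,3]. HN layers by μ_θ (2 steps, strictly decreasing):
  μ^(1)=4; μ^(2)=-2

((0, 1, 1); (4, 0, 0))


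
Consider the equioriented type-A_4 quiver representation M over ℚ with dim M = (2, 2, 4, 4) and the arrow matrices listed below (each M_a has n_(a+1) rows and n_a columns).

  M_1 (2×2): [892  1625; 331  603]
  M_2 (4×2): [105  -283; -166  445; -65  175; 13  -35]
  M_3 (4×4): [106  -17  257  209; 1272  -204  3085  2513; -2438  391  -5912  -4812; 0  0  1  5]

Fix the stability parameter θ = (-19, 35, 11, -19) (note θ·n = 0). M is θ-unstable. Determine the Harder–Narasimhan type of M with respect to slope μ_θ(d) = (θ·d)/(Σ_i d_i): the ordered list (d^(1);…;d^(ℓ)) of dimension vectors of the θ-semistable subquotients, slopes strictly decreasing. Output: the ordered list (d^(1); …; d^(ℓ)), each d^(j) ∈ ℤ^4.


Interval decomposition of M: I[1,3], I[1,4], I[3,3], I[3,4], I[4,4]^2.
HN type (ℓ=5): μ^(1)=23; μ^(2)=11; μ^(3)=9; μ^(4)=-4; μ^(5)=-19

((0, 1, 1, 0); (0, 0, 1, 0); (0, 1, 1, 1); (0, 0, 1, 1); (2, 0, 0, 2))


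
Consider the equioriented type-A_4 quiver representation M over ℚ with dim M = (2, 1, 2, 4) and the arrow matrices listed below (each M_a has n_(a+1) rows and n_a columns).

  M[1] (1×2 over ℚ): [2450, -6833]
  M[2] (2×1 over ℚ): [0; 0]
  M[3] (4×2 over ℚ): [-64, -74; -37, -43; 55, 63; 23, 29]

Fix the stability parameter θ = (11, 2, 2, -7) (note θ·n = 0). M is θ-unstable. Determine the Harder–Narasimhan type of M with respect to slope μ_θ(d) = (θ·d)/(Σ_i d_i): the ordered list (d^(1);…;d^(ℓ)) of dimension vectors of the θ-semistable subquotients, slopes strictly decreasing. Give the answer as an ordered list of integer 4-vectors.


Barcode: M ≅ I[1,1], I[1,2], I[3,4]^2, I[4,4]^2. HN layers by μ_θ (4 steps, strictly decreasing):
  μ^(1)=11; μ^(2)=13/2; μ^(3)=-5/2; μ^(4)=-7

((1, 0, 0, 0); (1, 1, 0, 0); (0, 0, 2, 2); (0, 0, 0, 2))


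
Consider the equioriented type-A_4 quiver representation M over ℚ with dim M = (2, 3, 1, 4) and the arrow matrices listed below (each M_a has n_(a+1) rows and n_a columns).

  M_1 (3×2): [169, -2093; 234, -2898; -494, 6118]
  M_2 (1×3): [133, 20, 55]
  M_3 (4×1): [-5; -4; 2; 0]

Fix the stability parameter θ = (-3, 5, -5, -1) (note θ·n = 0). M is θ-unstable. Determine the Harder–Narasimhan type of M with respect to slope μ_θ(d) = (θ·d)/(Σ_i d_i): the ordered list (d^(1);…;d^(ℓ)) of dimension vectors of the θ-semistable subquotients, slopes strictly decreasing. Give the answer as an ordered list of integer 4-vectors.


Barcode: M ≅ I[1,1], I[1,4], I[2,2]^2, I[4,4]^3. HN layers by μ_θ (4 steps, strictly decreasing):
  μ^(1)=5; μ^(2)=-1/3; μ^(3)=-1; μ^(4)=-3

((0, 2, 0, 0); (0, 1, 1, 1); (0, 0, 0, 3); (2, 0, 0, 0))


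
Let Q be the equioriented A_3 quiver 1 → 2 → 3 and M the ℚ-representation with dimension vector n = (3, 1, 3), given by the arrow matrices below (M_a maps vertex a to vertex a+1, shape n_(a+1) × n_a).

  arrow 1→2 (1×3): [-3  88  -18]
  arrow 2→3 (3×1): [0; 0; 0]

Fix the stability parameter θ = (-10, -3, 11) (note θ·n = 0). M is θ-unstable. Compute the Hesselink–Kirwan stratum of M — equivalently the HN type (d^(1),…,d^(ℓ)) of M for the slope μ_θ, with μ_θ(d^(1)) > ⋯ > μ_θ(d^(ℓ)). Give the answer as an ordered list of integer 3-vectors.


Via rank(M_{q-1}∘⋯∘M_p): M ≅ I[1,1]^2, I[1,2], I[3,3]^3.
μ_θ-semistable layers: μ^(1)=11; μ^(2)=-3; μ^(3)=-10

((0, 0, 3); (0, 1, 0); (3, 0, 0))


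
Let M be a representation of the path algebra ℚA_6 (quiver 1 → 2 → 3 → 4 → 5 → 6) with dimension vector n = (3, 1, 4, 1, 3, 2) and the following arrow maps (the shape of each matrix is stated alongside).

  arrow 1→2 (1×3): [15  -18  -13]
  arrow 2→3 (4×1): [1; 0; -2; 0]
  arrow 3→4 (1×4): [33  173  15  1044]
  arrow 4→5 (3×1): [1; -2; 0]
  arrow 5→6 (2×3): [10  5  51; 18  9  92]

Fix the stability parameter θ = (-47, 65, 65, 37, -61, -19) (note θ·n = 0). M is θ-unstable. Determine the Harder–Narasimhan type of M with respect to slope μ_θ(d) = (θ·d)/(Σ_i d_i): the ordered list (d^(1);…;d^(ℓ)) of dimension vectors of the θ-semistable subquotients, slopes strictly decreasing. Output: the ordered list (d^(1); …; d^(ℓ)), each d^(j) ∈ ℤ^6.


Via rank(M_{q-1}∘⋯∘M_p): M ≅ I[1,1]^2, I[1,5], I[3,3]^3, I[5,6]^2.
μ_θ-semistable layers: μ^(1)=65; μ^(2)=53/2; μ^(3)=-19; μ^(4)=-47; μ^(5)=-61

((0, 0, 3, 0, 0, 0); (0, 1, 1, 1, 1, 0); (0, 0, 0, 0, 0, 2); (3, 0, 0, 0, 0, 0); (0, 0, 0, 0, 2, 0))


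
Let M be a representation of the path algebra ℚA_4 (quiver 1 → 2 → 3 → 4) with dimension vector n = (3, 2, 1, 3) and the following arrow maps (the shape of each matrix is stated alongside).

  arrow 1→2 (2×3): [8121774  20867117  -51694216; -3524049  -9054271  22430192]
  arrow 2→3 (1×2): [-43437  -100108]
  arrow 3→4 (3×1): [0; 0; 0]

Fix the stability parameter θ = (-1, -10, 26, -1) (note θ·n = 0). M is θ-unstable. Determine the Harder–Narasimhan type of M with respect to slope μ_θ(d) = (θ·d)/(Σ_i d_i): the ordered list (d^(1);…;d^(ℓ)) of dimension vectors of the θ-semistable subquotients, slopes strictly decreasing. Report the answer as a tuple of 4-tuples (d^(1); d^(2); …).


Barcode: M ≅ I[1,1], I[1,2], I[1,3], I[4,4]^3. HN layers by μ_θ (3 steps, strictly decreasing):
  μ^(1)=26; μ^(2)=-1; μ^(3)=-11/2

((0, 0, 1, 0); (1, 0, 0, 3); (2, 2, 0, 0))


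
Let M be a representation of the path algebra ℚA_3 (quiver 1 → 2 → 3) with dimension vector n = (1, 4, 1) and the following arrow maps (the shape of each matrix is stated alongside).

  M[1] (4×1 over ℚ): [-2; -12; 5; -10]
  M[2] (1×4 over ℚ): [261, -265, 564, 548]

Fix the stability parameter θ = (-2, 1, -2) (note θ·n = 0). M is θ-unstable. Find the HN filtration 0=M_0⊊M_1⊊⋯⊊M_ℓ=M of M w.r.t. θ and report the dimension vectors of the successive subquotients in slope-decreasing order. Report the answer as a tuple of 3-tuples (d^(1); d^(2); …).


Barcode: M ≅ I[1,3], I[2,2]^3. HN layers by μ_θ (3 steps, strictly decreasing):
  μ^(1)=1; μ^(2)=-1/2; μ^(3)=-2

((0, 3, 0); (0, 1, 1); (1, 0, 0))


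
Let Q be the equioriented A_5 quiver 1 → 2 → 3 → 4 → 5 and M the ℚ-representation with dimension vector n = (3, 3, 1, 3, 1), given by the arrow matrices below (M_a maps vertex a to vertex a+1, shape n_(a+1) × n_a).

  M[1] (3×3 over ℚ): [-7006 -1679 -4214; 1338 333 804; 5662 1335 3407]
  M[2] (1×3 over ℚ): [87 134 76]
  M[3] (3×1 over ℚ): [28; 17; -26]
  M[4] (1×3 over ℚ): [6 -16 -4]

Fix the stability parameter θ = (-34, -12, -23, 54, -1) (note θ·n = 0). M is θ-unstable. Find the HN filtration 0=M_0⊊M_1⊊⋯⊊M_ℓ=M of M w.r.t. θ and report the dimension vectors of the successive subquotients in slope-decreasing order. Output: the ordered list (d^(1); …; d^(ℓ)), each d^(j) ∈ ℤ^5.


Interval decomposition of M: I[1,1], I[1,2], I[1,4], I[2,2], I[4,4], I[4,5].
HN type (ℓ=5): μ^(1)=54; μ^(2)=53/2; μ^(3)=-12; μ^(4)=-35/2; μ^(5)=-34

((0, 0, 0, 2, 0); (0, 0, 0, 1, 1); (0, 2, 0, 0, 0); (0, 1, 1, 0, 0); (3, 0, 0, 0, 0))


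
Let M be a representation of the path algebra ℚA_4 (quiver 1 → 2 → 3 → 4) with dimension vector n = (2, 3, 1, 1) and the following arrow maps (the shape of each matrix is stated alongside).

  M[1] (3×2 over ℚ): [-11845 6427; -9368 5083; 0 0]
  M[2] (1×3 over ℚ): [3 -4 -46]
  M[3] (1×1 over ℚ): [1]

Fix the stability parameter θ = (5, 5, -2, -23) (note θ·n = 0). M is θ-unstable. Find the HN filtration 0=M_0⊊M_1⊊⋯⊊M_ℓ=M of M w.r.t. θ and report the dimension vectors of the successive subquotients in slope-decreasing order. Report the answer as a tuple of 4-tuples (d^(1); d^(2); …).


Interval decomposition of M: I[1,2], I[1,4], I[2,2].
HN type (ℓ=2): μ^(1)=5; μ^(2)=-15/4

((1, 2, 0, 0); (1, 1, 1, 1))


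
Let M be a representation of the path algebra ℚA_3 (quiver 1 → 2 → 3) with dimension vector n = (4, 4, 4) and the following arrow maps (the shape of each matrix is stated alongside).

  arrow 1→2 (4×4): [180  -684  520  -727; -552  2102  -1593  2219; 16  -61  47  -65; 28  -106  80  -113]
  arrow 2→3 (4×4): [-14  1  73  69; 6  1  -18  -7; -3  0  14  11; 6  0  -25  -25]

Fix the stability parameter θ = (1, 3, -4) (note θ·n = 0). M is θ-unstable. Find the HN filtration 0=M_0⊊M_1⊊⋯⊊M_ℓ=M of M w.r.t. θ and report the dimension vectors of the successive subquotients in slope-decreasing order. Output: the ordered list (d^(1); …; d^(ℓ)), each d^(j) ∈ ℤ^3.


Via rank(M_{q-1}∘⋯∘M_p): M ≅ I[1,1], I[1,3]^3, I[2,3].
μ_θ-semistable layers: μ^(1)=1; μ^(2)=0; μ^(3)=-1/2

((1, 0, 0); (3, 3, 3); (0, 1, 1))


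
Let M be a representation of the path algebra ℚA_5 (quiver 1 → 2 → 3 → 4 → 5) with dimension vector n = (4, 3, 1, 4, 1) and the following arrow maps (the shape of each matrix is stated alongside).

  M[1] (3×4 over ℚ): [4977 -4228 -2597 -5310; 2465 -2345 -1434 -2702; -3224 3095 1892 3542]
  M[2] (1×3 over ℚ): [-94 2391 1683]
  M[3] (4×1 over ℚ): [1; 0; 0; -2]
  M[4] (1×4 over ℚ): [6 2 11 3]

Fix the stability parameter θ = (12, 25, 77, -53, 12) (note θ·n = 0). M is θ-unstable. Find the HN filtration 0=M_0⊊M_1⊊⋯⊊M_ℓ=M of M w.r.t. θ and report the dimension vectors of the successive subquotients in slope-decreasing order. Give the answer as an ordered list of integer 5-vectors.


Barcode: M ≅ I[1,1], I[1,2]^2, I[1,4], I[4,4]^2, I[4,5]. HN layers by μ_θ (4 steps, strictly decreasing):
  μ^(1)=25; μ^(2)=49/3; μ^(3)=12; μ^(4)=-53

((0, 2, 0, 0, 0); (0, 1, 1, 1, 0); (4, 0, 0, 0, 1); (0, 0, 0, 3, 0))


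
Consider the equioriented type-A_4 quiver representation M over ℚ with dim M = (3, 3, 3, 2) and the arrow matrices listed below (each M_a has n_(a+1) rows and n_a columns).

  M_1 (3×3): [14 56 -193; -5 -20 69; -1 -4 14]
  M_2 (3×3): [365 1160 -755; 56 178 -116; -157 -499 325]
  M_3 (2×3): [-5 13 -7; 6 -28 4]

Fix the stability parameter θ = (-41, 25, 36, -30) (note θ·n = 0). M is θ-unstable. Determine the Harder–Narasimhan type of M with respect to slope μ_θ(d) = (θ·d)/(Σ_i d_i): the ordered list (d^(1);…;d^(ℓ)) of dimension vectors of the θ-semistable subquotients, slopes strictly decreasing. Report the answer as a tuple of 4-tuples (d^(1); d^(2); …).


Barcode: M ≅ I[1,1], I[1,2], I[1,4], I[2,4], I[3,3]. HN layers by μ_θ (4 steps, strictly decreasing):
  μ^(1)=36; μ^(2)=25; μ^(3)=31/3; μ^(4)=-41

((0, 0, 1, 0); (0, 1, 0, 0); (0, 2, 2, 2); (3, 0, 0, 0))


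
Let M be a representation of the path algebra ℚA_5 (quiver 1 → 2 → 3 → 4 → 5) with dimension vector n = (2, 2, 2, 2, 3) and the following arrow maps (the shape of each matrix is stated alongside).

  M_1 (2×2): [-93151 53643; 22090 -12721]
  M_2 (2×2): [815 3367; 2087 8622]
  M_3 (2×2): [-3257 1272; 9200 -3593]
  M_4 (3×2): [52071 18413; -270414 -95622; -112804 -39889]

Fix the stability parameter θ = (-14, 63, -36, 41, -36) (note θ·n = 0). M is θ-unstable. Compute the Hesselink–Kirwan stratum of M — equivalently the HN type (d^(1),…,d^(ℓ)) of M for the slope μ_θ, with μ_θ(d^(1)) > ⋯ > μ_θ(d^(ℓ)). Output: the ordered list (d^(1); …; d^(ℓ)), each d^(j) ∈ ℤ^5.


Barcode: M ≅ I[1,5]^2, I[5,5]. HN layers by μ_θ (3 steps, strictly decreasing):
  μ^(1)=8; μ^(2)=-14; μ^(3)=-36

((0, 2, 2, 2, 2); (2, 0, 0, 0, 0); (0, 0, 0, 0, 1))


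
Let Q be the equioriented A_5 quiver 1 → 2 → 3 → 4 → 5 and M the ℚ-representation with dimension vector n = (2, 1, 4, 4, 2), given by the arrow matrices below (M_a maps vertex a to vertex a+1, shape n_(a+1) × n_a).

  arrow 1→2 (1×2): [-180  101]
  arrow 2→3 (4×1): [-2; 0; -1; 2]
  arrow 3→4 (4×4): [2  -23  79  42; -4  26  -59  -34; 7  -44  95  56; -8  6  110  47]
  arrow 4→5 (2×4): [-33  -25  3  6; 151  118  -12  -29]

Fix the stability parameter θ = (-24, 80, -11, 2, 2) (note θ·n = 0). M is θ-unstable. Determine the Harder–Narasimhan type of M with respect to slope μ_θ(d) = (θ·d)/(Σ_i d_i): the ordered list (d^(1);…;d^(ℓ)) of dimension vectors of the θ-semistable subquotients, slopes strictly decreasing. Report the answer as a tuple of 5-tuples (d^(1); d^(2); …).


Interval decomposition of M: I[1,1], I[1,5], I[3,4]^2, I[3,5].
HN type (ℓ=4): μ^(1)=73/4; μ^(2)=2; μ^(3)=-11; μ^(4)=-24

((0, 1, 1, 1, 1); (0, 0, 0, 3, 1); (0, 0, 3, 0, 0); (2, 0, 0, 0, 0))


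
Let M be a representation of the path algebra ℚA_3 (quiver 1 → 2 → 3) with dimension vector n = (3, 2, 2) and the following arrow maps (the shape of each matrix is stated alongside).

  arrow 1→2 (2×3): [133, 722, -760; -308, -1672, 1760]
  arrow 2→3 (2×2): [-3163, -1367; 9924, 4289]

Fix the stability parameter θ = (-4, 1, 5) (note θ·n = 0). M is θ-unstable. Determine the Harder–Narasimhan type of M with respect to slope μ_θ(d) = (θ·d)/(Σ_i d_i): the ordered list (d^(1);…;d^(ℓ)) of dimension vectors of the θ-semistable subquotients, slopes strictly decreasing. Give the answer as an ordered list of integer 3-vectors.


Via rank(M_{q-1}∘⋯∘M_p): M ≅ I[1,1]^2, I[1,3], I[2,3].
μ_θ-semistable layers: μ^(1)=5; μ^(2)=1; μ^(3)=-4

((0, 0, 2); (0, 2, 0); (3, 0, 0))


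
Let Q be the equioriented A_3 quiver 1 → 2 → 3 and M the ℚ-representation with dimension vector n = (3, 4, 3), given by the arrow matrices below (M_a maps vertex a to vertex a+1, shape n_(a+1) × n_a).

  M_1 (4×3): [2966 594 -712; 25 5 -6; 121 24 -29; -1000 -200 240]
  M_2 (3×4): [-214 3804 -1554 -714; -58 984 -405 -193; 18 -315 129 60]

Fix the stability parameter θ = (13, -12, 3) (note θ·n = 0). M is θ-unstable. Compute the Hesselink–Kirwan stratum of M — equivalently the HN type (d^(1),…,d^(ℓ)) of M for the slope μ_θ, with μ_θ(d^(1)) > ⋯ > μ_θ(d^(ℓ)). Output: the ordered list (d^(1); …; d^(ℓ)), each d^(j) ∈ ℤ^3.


Via rank(M_{q-1}∘⋯∘M_p): M ≅ I[1,1], I[1,3]^2, I[2,2], I[2,3].
μ_θ-semistable layers: μ^(1)=13; μ^(2)=3; μ^(3)=1/2; μ^(4)=-12

((1, 0, 0); (0, 0, 3); (2, 2, 0); (0, 2, 0))


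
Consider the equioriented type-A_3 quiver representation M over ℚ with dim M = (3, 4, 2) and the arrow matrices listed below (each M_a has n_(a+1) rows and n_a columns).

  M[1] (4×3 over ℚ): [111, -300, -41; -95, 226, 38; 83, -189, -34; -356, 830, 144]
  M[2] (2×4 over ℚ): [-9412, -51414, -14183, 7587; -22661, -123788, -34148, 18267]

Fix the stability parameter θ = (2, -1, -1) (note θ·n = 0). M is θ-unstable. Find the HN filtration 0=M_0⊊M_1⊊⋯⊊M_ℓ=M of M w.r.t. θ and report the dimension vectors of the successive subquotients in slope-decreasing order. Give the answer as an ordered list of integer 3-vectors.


Via rank(M_{q-1}∘⋯∘M_p): M ≅ I[1,2], I[1,3]^2, I[2,2].
μ_θ-semistable layers: μ^(1)=1/2; μ^(2)=0; μ^(3)=-1

((1, 1, 0); (2, 2, 2); (0, 1, 0))


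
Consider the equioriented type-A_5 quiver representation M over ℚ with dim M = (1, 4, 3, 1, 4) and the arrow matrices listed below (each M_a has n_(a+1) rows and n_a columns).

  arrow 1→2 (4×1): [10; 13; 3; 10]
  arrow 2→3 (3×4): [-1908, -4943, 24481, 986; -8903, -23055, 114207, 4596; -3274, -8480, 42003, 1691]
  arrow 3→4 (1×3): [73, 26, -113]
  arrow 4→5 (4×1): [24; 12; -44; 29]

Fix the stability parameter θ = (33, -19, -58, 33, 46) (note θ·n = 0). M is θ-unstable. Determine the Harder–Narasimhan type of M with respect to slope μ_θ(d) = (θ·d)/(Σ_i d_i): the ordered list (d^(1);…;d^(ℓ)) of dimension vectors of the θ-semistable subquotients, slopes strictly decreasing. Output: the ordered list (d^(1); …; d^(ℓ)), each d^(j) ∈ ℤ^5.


Barcode: M ≅ I[1,5], I[2,2], I[2,3]^2, I[5,5]^3. HN layers by μ_θ (5 steps, strictly decreasing):
  μ^(1)=46; μ^(2)=33; μ^(3)=-44/3; μ^(4)=-19; μ^(5)=-77/2

((0, 0, 0, 0, 4); (0, 0, 0, 1, 0); (1, 1, 1, 0, 0); (0, 1, 0, 0, 0); (0, 2, 2, 0, 0))


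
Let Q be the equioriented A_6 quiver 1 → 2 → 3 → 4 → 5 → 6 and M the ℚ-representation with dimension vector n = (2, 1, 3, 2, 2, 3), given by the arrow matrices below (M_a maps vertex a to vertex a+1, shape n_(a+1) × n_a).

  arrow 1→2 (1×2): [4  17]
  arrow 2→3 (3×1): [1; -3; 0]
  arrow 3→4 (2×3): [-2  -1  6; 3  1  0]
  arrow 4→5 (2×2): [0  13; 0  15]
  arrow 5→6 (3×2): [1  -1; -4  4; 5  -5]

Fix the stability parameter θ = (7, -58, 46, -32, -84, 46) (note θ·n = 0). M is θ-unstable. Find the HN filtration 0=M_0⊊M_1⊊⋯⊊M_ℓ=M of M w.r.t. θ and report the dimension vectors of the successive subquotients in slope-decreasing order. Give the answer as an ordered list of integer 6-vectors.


Interval decomposition of M: I[1,1], I[1,4], I[3,3], I[3,6], I[5,5], I[6,6]^2.
HN type (ℓ=5): μ^(1)=46; μ^(2)=7; μ^(3)=-70/3; μ^(4)=-51/2; μ^(5)=-84

((0, 0, 1, 0, 0, 3); (1, 0, 1, 1, 0, 0); (0, 0, 1, 1, 1, 0); (1, 1, 0, 0, 0, 0); (0, 0, 0, 0, 1, 0))


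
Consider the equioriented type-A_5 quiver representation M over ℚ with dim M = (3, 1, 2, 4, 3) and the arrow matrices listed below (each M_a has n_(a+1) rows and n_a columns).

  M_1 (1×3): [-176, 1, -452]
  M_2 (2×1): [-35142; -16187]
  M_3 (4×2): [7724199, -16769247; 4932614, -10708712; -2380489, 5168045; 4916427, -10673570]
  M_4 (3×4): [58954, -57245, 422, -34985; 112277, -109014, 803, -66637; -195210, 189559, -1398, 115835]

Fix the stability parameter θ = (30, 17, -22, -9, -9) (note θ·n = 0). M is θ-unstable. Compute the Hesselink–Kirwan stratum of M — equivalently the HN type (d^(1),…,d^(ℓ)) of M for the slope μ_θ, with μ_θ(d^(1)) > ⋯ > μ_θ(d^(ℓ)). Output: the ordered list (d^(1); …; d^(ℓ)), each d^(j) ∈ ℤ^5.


Barcode: M ≅ I[1,1]^2, I[1,4], I[3,5], I[4,5]^2. HN layers by μ_θ (4 steps, strictly decreasing):
  μ^(1)=30; μ^(2)=4; μ^(3)=-9; μ^(4)=-22

((2, 0, 0, 0, 0); (1, 1, 1, 1, 0); (0, 0, 0, 3, 3); (0, 0, 1, 0, 0))


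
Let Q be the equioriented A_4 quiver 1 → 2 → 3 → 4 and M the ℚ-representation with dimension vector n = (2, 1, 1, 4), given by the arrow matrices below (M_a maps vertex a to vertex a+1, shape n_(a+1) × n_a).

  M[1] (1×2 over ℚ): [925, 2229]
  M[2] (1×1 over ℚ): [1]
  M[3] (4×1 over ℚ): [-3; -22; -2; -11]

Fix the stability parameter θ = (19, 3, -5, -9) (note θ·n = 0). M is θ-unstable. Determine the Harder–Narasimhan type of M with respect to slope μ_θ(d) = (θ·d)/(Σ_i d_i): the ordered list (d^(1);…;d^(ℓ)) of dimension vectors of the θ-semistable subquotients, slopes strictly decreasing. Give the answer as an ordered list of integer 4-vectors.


Interval decomposition of M: I[1,1], I[1,4], I[4,4]^3.
HN type (ℓ=3): μ^(1)=19; μ^(2)=2; μ^(3)=-9

((1, 0, 0, 0); (1, 1, 1, 1); (0, 0, 0, 3))


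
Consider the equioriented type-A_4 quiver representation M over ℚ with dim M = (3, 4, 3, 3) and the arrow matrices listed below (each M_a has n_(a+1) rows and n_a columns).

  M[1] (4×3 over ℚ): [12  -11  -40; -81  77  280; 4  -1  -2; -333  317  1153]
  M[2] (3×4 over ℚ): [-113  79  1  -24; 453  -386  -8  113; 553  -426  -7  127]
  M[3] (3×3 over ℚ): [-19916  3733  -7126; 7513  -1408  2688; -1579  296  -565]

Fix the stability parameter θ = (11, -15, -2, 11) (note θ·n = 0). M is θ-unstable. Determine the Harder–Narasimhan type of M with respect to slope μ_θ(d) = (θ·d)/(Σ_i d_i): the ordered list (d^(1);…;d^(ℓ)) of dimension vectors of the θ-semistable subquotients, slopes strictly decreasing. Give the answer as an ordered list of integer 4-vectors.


Via rank(M_{q-1}∘⋯∘M_p): M ≅ I[1,4]^3, I[2,2].
μ_θ-semistable layers: μ^(1)=11; μ^(2)=-2; μ^(3)=-15

((0, 0, 0, 3); (3, 3, 3, 0); (0, 1, 0, 0))


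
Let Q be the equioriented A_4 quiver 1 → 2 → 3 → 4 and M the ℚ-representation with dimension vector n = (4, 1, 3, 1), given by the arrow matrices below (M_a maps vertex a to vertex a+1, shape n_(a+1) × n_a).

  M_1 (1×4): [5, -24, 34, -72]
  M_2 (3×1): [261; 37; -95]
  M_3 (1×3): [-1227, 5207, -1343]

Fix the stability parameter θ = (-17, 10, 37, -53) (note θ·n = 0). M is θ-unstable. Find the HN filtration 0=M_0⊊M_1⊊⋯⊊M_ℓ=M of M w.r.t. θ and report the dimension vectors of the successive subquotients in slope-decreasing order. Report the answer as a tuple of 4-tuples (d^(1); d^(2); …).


Barcode: M ≅ I[1,1]^3, I[1,4], I[3,3]^2. HN layers by μ_θ (3 steps, strictly decreasing):
  μ^(1)=37; μ^(2)=-2; μ^(3)=-17

((0, 0, 2, 0); (0, 1, 1, 1); (4, 0, 0, 0))


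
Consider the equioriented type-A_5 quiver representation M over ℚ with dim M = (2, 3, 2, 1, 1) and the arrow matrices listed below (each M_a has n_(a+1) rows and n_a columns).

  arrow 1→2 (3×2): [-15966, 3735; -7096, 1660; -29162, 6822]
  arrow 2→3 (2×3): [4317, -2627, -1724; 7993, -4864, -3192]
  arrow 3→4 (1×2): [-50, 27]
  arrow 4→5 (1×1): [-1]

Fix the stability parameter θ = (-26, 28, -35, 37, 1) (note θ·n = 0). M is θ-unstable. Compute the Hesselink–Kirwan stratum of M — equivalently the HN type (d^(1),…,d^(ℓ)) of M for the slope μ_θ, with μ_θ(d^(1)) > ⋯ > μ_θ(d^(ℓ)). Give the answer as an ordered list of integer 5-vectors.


Interval decomposition of M: I[1,3], I[1,5], I[2,2].
HN type (ℓ=4): μ^(1)=28; μ^(2)=19; μ^(3)=-7/2; μ^(4)=-26

((0, 1, 0, 0, 0); (0, 0, 0, 1, 1); (0, 2, 2, 0, 0); (2, 0, 0, 0, 0))


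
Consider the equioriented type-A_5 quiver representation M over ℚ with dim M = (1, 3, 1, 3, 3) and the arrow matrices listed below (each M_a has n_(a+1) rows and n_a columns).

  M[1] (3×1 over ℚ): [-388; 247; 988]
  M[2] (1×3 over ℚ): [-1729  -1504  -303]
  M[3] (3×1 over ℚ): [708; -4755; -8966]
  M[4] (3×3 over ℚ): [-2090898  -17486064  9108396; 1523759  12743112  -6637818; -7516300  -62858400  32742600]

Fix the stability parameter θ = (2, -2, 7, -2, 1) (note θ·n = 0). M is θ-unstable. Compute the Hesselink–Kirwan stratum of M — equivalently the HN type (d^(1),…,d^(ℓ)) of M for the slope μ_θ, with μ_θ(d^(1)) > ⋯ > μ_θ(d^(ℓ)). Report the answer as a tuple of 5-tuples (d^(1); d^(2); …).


Via rank(M_{q-1}∘⋯∘M_p): M ≅ I[1,2], I[2,2], I[2,4], I[4,4], I[4,5], I[5,5]^2.
μ_θ-semistable layers: μ^(1)=5/2; μ^(2)=1; μ^(3)=0; μ^(4)=-2

((0, 0, 1, 1, 0); (0, 0, 0, 0, 3); (1, 1, 0, 0, 0); (0, 2, 0, 2, 0))


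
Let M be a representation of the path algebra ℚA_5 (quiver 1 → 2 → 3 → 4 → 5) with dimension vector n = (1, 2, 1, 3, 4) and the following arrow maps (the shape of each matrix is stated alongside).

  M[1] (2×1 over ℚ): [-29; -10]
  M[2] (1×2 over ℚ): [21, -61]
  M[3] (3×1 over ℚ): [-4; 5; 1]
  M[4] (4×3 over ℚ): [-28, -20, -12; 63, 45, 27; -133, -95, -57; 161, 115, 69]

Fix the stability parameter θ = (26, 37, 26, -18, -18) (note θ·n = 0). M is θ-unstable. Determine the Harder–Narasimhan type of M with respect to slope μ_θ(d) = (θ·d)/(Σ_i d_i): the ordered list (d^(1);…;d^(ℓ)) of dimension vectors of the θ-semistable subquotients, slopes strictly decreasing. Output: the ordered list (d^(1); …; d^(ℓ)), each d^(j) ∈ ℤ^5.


Interval decomposition of M: I[1,4], I[2,2], I[4,4], I[4,5], I[5,5]^3.
HN type (ℓ=3): μ^(1)=37; μ^(2)=71/4; μ^(3)=-18

((0, 1, 0, 0, 0); (1, 1, 1, 1, 0); (0, 0, 0, 2, 4))


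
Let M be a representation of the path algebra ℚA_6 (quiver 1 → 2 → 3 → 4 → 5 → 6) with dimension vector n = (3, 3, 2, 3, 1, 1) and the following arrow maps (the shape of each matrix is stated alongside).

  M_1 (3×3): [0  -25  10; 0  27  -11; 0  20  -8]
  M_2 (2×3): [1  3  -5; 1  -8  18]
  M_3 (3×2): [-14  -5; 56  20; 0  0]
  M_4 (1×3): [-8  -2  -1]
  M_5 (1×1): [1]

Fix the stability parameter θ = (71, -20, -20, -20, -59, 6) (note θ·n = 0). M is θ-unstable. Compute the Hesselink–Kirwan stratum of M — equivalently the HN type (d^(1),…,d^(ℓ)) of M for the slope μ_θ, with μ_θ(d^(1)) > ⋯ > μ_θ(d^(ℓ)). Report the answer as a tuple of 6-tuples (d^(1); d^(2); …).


Interval decomposition of M: I[1,1], I[1,3], I[1,4], I[2,2], I[4,4], I[4,6].
HN type (ℓ=6): μ^(1)=71; μ^(2)=31/3; μ^(3)=6; μ^(4)=11/4; μ^(5)=-20; μ^(6)=-79/2

((1, 0, 0, 0, 0, 0); (1, 1, 1, 0, 0, 0); (0, 0, 0, 0, 0, 1); (1, 1, 1, 1, 0, 0); (0, 1, 0, 1, 0, 0); (0, 0, 0, 1, 1, 0))


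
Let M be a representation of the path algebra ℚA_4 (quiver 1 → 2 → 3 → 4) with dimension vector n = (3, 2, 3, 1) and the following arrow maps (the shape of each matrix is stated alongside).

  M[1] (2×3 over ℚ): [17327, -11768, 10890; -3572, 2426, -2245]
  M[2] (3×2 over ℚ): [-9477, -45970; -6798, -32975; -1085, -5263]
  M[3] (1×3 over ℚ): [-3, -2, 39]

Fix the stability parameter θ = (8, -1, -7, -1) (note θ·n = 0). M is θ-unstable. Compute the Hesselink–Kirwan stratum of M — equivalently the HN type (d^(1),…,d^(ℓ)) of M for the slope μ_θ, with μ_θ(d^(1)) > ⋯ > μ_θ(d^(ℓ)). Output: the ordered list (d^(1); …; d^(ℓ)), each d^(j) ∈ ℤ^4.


Interval decomposition of M: I[1,1], I[1,3], I[1,4], I[3,3].
HN type (ℓ=4): μ^(1)=8; μ^(2)=0; μ^(3)=-1/4; μ^(4)=-7

((1, 0, 0, 0); (1, 1, 1, 0); (1, 1, 1, 1); (0, 0, 1, 0))


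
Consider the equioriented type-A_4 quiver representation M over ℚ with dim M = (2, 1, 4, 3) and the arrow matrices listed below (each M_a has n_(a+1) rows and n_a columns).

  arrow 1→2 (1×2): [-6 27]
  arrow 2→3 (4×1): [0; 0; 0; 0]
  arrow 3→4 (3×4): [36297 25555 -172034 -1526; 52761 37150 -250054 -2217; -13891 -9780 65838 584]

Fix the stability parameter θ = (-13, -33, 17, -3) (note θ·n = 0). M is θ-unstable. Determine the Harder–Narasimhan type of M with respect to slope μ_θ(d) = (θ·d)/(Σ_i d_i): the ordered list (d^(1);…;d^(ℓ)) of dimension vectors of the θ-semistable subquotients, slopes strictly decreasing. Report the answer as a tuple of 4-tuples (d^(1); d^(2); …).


Interval decomposition of M: I[1,1], I[1,2], I[3,3], I[3,4]^3.
HN type (ℓ=4): μ^(1)=17; μ^(2)=7; μ^(3)=-13; μ^(4)=-23

((0, 0, 1, 0); (0, 0, 3, 3); (1, 0, 0, 0); (1, 1, 0, 0))


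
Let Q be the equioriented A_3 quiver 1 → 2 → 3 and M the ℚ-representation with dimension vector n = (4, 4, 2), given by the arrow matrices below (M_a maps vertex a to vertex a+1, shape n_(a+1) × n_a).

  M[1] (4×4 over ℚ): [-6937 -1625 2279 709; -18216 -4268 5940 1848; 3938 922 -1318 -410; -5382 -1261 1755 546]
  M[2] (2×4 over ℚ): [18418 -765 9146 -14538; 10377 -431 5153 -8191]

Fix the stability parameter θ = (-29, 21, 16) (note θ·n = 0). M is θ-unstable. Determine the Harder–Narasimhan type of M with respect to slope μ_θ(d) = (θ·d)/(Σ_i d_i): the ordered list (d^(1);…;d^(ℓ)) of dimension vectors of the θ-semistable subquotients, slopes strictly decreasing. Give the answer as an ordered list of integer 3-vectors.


Interval decomposition of M: I[1,1]^2, I[1,2], I[1,3], I[2,2], I[2,3].
HN type (ℓ=3): μ^(1)=21; μ^(2)=37/2; μ^(3)=-29

((0, 2, 0); (0, 2, 2); (4, 0, 0))


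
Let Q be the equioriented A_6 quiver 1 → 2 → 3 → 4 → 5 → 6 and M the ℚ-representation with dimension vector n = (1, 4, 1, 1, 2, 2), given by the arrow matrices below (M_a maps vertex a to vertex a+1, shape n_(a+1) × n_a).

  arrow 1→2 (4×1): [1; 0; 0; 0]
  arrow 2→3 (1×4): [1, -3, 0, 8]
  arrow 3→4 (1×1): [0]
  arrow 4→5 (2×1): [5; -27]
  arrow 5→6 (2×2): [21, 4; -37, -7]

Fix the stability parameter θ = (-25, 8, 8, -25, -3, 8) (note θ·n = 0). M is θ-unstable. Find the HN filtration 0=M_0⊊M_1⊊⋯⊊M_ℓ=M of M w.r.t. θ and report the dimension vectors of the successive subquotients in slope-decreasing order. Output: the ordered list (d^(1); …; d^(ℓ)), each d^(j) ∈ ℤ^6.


Via rank(M_{q-1}∘⋯∘M_p): M ≅ I[1,3], I[2,2]^3, I[4,6], I[5,6].
μ_θ-semistable layers: μ^(1)=8; μ^(2)=-3; μ^(3)=-25

((0, 4, 1, 0, 0, 2); (0, 0, 0, 0, 2, 0); (1, 0, 0, 1, 0, 0))


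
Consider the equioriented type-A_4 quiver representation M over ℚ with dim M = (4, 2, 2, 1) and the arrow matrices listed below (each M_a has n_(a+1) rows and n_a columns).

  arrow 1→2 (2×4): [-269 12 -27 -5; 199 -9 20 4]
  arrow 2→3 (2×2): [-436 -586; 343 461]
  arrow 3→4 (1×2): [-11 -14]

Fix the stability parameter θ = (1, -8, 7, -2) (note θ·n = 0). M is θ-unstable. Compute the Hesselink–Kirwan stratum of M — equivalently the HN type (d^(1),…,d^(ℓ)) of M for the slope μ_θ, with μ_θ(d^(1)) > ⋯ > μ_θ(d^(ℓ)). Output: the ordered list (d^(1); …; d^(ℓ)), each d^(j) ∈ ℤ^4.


Barcode: M ≅ I[1,1]^2, I[1,3], I[1,4]. HN layers by μ_θ (4 steps, strictly decreasing):
  μ^(1)=7; μ^(2)=5/2; μ^(3)=1; μ^(4)=-7/2

((0, 0, 1, 0); (0, 0, 1, 1); (2, 0, 0, 0); (2, 2, 0, 0))


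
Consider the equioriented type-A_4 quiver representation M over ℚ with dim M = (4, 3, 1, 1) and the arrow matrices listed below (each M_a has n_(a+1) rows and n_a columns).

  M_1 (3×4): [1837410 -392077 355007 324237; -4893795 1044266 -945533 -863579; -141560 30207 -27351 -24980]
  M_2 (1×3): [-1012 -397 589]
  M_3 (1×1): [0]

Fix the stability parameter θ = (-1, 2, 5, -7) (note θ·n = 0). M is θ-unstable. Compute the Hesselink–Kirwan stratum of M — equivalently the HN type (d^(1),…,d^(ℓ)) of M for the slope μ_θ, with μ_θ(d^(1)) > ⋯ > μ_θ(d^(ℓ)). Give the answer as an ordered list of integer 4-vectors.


Interval decomposition of M: I[1,1], I[1,2]^2, I[1,3], I[4,4].
HN type (ℓ=4): μ^(1)=5; μ^(2)=2; μ^(3)=-1; μ^(4)=-7

((0, 0, 1, 0); (0, 3, 0, 0); (4, 0, 0, 0); (0, 0, 0, 1))


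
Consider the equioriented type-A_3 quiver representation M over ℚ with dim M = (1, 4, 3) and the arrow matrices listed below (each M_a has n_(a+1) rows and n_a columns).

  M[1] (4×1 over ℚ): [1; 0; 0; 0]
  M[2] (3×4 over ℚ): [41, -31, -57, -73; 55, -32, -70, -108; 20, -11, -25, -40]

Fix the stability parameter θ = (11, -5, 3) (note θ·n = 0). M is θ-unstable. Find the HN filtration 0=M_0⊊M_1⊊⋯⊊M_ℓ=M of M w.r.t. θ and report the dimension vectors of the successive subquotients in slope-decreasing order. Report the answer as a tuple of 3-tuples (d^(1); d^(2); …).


Interval decomposition of M: I[1,3], I[2,2], I[2,3]^2.
HN type (ℓ=2): μ^(1)=3; μ^(2)=-5

((1, 1, 3); (0, 3, 0))


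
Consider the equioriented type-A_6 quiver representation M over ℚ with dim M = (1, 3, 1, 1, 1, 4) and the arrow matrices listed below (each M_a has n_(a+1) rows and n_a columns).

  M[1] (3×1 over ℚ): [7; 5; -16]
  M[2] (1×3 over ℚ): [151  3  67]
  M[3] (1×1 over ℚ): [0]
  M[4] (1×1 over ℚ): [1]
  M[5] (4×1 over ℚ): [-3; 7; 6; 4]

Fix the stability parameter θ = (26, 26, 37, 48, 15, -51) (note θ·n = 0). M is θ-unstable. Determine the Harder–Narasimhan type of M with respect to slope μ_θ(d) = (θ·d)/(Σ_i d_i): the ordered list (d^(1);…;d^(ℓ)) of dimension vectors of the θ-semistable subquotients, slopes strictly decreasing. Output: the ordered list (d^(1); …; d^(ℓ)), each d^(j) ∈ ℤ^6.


Via rank(M_{q-1}∘⋯∘M_p): M ≅ I[1,2], I[2,2], I[2,3], I[4,6], I[6,6]^3.
μ_θ-semistable layers: μ^(1)=37; μ^(2)=26; μ^(3)=4; μ^(4)=-51

((0, 0, 1, 0, 0, 0); (1, 3, 0, 0, 0, 0); (0, 0, 0, 1, 1, 1); (0, 0, 0, 0, 0, 3))


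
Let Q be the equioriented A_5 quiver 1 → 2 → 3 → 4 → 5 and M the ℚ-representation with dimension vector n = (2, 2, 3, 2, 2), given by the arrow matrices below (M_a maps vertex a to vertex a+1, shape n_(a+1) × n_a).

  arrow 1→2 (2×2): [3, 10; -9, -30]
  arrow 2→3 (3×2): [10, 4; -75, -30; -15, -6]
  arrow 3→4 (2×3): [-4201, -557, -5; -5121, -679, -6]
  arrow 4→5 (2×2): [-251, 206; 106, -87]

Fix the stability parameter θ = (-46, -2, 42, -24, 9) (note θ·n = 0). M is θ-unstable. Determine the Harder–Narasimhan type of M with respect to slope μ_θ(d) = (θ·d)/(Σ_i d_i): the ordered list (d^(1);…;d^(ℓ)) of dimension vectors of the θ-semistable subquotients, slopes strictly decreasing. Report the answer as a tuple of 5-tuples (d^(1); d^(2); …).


Barcode: M ≅ I[1,1], I[1,5], I[2,2], I[3,3], I[3,5]. HN layers by μ_θ (4 steps, strictly decreasing):
  μ^(1)=42; μ^(2)=9; μ^(3)=-2; μ^(4)=-46

((0, 0, 1, 0, 0); (0, 0, 2, 2, 2); (0, 2, 0, 0, 0); (2, 0, 0, 0, 0))


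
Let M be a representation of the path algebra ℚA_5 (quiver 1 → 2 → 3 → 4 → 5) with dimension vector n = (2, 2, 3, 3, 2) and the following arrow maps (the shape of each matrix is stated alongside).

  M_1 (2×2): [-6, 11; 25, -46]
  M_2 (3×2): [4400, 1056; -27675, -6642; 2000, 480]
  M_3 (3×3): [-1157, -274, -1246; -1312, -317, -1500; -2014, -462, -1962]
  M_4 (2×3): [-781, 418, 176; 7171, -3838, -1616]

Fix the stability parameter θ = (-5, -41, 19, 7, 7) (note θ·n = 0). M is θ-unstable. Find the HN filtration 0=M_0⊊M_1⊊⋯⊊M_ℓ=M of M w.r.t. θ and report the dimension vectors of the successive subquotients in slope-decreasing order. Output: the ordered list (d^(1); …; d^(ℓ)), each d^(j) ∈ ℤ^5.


Interval decomposition of M: I[1,2], I[1,4], I[3,4], I[3,5], I[5,5].
HN type (ℓ=4): μ^(1)=13; μ^(2)=11; μ^(3)=7; μ^(4)=-23

((0, 0, 2, 2, 0); (0, 0, 1, 1, 1); (0, 0, 0, 0, 1); (2, 2, 0, 0, 0))


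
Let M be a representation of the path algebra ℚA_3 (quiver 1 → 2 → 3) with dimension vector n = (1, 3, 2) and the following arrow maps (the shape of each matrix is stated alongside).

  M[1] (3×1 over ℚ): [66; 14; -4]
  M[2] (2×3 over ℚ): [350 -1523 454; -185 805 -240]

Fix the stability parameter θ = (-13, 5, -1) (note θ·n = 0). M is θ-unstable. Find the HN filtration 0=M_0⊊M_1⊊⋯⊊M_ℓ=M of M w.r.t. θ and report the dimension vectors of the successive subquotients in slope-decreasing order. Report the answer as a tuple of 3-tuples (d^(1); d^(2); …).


Barcode: M ≅ I[1,3], I[2,2], I[2,3]. HN layers by μ_θ (3 steps, strictly decreasing):
  μ^(1)=5; μ^(2)=2; μ^(3)=-13

((0, 1, 0); (0, 2, 2); (1, 0, 0))


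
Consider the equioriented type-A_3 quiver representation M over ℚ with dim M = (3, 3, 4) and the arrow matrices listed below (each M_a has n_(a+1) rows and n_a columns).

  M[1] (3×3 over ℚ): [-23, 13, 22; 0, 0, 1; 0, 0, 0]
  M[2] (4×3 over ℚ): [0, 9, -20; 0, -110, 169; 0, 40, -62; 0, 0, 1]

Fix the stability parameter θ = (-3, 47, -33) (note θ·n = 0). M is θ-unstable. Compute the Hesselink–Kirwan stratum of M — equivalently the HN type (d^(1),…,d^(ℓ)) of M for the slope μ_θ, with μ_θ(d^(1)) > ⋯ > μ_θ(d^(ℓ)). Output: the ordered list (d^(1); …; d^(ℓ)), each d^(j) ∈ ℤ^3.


Barcode: M ≅ I[1,1], I[1,2], I[1,3], I[2,3], I[3,3]^2. HN layers by μ_θ (4 steps, strictly decreasing):
  μ^(1)=47; μ^(2)=7; μ^(3)=-3; μ^(4)=-33

((0, 1, 0); (0, 2, 2); (3, 0, 0); (0, 0, 2))


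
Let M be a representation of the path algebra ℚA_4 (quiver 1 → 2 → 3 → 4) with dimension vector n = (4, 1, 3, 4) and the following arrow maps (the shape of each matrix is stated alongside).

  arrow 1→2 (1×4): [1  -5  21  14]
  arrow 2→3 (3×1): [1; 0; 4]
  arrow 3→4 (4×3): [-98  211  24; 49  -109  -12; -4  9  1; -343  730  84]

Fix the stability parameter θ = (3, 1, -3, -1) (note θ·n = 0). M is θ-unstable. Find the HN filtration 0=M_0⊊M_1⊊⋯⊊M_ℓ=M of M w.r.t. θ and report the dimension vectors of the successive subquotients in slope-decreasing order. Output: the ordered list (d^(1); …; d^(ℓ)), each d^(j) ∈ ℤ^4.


Barcode: M ≅ I[1,1]^3, I[1,4], I[3,4]^2, I[4,4]. HN layers by μ_θ (4 steps, strictly decreasing):
  μ^(1)=3; μ^(2)=0; μ^(3)=-1; μ^(4)=-3

((3, 0, 0, 0); (1, 1, 1, 1); (0, 0, 0, 3); (0, 0, 2, 0))


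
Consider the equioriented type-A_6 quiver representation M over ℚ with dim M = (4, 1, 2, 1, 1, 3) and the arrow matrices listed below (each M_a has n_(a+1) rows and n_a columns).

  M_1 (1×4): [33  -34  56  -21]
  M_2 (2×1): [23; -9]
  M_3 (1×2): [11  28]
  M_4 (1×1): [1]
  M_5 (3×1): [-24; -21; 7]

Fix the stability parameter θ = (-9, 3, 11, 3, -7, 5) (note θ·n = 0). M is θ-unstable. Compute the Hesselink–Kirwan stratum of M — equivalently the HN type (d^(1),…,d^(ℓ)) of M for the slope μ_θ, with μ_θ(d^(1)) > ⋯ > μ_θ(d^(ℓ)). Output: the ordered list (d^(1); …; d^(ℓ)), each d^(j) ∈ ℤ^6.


Interval decomposition of M: I[1,1]^3, I[1,6], I[3,3], I[6,6]^2.
HN type (ℓ=4): μ^(1)=11; μ^(2)=5; μ^(3)=5/2; μ^(4)=-9

((0, 0, 1, 0, 0, 0); (0, 0, 0, 0, 0, 3); (0, 1, 1, 1, 1, 0); (4, 0, 0, 0, 0, 0))
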